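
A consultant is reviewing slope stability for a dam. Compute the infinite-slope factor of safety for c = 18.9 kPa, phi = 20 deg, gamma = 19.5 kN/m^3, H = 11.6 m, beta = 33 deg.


Result: 0.743

Derivation:
Using Fs = c / (gamma*H*sin(beta)*cos(beta)) + tan(phi)/tan(beta)
Cohesion contribution = 18.9 / (19.5*11.6*sin(33)*cos(33))
Cohesion contribution = 0.182923
Friction contribution = tan(20)/tan(33) = 0.560465
Fs = 0.182923 + 0.560465
Fs = 0.743


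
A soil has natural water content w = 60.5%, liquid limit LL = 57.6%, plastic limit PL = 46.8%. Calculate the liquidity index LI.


First compute the plasticity index:
PI = LL - PL = 57.6 - 46.8 = 10.8
Then compute the liquidity index:
LI = (w - PL) / PI
LI = (60.5 - 46.8) / 10.8
LI = 1.269


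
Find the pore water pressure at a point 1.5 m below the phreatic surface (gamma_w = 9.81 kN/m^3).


Using u = gamma_w * h_w
u = 9.81 * 1.5
u = 14.71 kPa


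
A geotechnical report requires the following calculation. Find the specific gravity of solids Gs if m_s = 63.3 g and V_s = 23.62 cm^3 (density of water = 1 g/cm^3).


Using Gs = m_s / (V_s * rho_w)
Since rho_w = 1 g/cm^3:
Gs = 63.3 / 23.62
Gs = 2.68


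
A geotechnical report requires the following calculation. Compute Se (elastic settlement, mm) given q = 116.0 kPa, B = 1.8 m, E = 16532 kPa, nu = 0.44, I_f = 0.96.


Result: 9.777 mm

Derivation:
Using Se = q * B * (1 - nu^2) * I_f / E
1 - nu^2 = 1 - 0.44^2 = 0.8064
Se = 116.0 * 1.8 * 0.8064 * 0.96 / 16532
Se = 0.009777 m
Convert to mm: Se = 0.009777 * 1000 = 9.777 mm


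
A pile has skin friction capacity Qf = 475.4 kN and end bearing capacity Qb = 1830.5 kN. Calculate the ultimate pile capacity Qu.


Result: 2305.9 kN

Derivation:
Using Qu = Qf + Qb
Qu = 475.4 + 1830.5
Qu = 2305.9 kN


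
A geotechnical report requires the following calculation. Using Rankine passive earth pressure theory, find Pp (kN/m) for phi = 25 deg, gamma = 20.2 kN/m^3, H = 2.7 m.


Compute passive earth pressure coefficient:
Kp = tan^2(45 + phi/2) = tan^2(57.5) = 2.463913
Compute passive force:
Pp = 0.5 * Kp * gamma * H^2
Pp = 0.5 * 2.463913 * 20.2 * 2.7^2
Pp = 181.42 kN/m


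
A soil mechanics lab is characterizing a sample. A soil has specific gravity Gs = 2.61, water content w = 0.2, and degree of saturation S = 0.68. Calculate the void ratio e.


Using the relation e = Gs * w / S
e = 2.61 * 0.2 / 0.68
e = 0.7676


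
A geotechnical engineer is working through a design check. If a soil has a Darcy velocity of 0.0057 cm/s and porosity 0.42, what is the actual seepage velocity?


Result: 0.01357 cm/s

Derivation:
Using v_s = v_d / n
v_s = 0.0057 / 0.42
v_s = 0.01357 cm/s


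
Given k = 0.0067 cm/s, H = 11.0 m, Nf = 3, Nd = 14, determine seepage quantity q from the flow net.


Result: 0.0001579 m^3/s per m

Derivation:
Convert k to m/s for unit consistency with H:
k = 0.0067 cm/s = 0.0067 / 100 m/s = 6.7e-05 m/s
Using q = k * H * Nf / Nd
Nf / Nd = 3 / 14 = 0.2143
q = 6.7e-05 * 11.0 * 0.2143
q = 0.0001579 m^3/s per m


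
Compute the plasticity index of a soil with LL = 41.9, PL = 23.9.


Using PI = LL - PL
PI = 41.9 - 23.9
PI = 18.0


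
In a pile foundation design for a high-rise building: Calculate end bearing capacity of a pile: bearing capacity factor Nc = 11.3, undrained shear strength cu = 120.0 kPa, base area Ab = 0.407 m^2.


Result: 551.89 kN

Derivation:
Using Qb = Nc * cu * Ab
Qb = 11.3 * 120.0 * 0.407
Qb = 551.89 kN


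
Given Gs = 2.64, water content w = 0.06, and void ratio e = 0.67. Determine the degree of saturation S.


Result: 0.2364

Derivation:
Using S = Gs * w / e
S = 2.64 * 0.06 / 0.67
S = 0.2364


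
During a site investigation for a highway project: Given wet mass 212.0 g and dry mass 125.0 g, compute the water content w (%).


Result: 69.6 %

Derivation:
Using w = (m_wet - m_dry) / m_dry * 100
m_wet - m_dry = 212.0 - 125.0 = 87.0 g
w = 87.0 / 125.0 * 100
w = 69.6 %


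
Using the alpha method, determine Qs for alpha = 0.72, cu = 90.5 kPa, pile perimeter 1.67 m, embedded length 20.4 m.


Result: 2219.87 kN

Derivation:
Using Qs = alpha * cu * perimeter * L
Qs = 0.72 * 90.5 * 1.67 * 20.4
Qs = 2219.87 kN


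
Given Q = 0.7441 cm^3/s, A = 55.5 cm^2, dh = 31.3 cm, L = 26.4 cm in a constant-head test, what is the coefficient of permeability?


Compute hydraulic gradient:
i = dh / L = 31.3 / 26.4 = 1.18561
Then apply Darcy's law:
k = Q / (A * i)
k = 0.7441 / (55.5 * 1.18561)
k = 0.7441 / 65.8011
k = 0.011308 cm/s


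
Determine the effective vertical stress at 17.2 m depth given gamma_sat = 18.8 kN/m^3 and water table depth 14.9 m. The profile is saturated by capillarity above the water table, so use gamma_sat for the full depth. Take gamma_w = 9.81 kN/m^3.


Total stress = gamma_sat * depth
sigma = 18.8 * 17.2 = 323.36 kPa
Pore water pressure u = gamma_w * (depth - d_wt)
u = 9.81 * (17.2 - 14.9) = 22.563 kPa
Effective stress = sigma - u
sigma' = 323.36 - 22.563 = 300.8 kPa


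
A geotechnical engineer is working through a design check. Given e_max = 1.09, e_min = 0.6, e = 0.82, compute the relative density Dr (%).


Using Dr = (e_max - e) / (e_max - e_min) * 100
e_max - e = 1.09 - 0.82 = 0.27
e_max - e_min = 1.09 - 0.6 = 0.49
Dr = 0.27 / 0.49 * 100
Dr = 55.1 %


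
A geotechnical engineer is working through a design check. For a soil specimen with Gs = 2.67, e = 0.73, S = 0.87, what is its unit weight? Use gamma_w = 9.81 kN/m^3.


Using gamma = gamma_w * (Gs + S*e) / (1 + e)
Numerator: Gs + S*e = 2.67 + 0.87*0.73 = 3.3051
Denominator: 1 + e = 1 + 0.73 = 1.73
gamma = 9.81 * 3.3051 / 1.73
gamma = 18.742 kN/m^3


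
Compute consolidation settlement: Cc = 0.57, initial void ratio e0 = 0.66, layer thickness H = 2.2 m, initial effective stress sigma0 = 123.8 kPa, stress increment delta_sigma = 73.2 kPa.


Using Sc = Cc * H / (1 + e0) * log10((sigma0 + delta_sigma) / sigma0)
Stress ratio = (123.8 + 73.2) / 123.8 = 1.59128
log10(1.59128) = 0.201746
Cc * H / (1 + e0) = 0.57 * 2.2 / (1 + 0.66) = 0.755422
Sc = 0.755422 * 0.201746
Sc = 0.1524 m


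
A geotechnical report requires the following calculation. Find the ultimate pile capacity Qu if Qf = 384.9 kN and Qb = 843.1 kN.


Result: 1228.0 kN

Derivation:
Using Qu = Qf + Qb
Qu = 384.9 + 843.1
Qu = 1228.0 kN


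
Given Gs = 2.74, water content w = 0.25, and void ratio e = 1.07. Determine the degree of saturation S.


Using S = Gs * w / e
S = 2.74 * 0.25 / 1.07
S = 0.6402


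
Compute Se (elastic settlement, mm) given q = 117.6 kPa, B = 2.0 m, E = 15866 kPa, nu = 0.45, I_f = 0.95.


Using Se = q * B * (1 - nu^2) * I_f / E
1 - nu^2 = 1 - 0.45^2 = 0.7975
Se = 117.6 * 2.0 * 0.7975 * 0.95 / 15866
Se = 0.011231 m
Convert to mm: Se = 0.011231 * 1000 = 11.231 mm


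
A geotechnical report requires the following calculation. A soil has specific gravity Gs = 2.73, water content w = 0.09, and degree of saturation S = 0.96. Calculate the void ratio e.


Using the relation e = Gs * w / S
e = 2.73 * 0.09 / 0.96
e = 0.2559


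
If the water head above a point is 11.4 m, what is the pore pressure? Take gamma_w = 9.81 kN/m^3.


Using u = gamma_w * h_w
u = 9.81 * 11.4
u = 111.83 kPa


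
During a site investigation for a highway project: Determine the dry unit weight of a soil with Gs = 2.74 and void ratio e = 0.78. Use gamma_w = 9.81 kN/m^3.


Using gamma_d = Gs * gamma_w / (1 + e)
gamma_d = 2.74 * 9.81 / (1 + 0.78)
gamma_d = 2.74 * 9.81 / 1.78
gamma_d = 15.101 kN/m^3


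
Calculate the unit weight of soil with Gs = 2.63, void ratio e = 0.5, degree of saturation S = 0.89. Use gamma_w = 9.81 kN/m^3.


Using gamma = gamma_w * (Gs + S*e) / (1 + e)
Numerator: Gs + S*e = 2.63 + 0.89*0.5 = 3.075
Denominator: 1 + e = 1 + 0.5 = 1.5
gamma = 9.81 * 3.075 / 1.5
gamma = 20.111 kN/m^3


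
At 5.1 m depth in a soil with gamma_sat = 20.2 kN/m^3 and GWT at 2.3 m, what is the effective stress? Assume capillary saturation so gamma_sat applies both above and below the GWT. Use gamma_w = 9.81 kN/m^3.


Total stress = gamma_sat * depth
sigma = 20.2 * 5.1 = 103.02 kPa
Pore water pressure u = gamma_w * (depth - d_wt)
u = 9.81 * (5.1 - 2.3) = 27.468 kPa
Effective stress = sigma - u
sigma' = 103.02 - 27.468 = 75.55 kPa


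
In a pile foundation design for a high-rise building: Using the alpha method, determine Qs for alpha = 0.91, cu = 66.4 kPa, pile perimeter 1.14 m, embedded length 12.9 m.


Using Qs = alpha * cu * perimeter * L
Qs = 0.91 * 66.4 * 1.14 * 12.9
Qs = 888.6 kN


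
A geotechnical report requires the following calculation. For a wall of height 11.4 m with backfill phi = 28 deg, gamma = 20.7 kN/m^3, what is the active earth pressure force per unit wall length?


Compute active earth pressure coefficient:
Ka = tan^2(45 - phi/2) = tan^2(31.0) = 0.361033
Compute active force:
Pa = 0.5 * Ka * gamma * H^2
Pa = 0.5 * 0.361033 * 20.7 * 11.4^2
Pa = 485.62 kN/m


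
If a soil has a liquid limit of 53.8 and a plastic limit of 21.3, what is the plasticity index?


Result: 32.5

Derivation:
Using PI = LL - PL
PI = 53.8 - 21.3
PI = 32.5


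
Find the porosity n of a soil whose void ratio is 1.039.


Using the relation n = e / (1 + e)
n = 1.039 / (1 + 1.039)
n = 1.039 / 2.039
n = 0.5096


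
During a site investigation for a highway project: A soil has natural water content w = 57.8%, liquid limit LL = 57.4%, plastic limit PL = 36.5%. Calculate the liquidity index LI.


First compute the plasticity index:
PI = LL - PL = 57.4 - 36.5 = 20.9
Then compute the liquidity index:
LI = (w - PL) / PI
LI = (57.8 - 36.5) / 20.9
LI = 1.019


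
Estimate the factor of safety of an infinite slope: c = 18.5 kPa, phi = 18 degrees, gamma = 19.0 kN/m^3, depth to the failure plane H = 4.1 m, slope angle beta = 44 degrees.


Result: 0.812

Derivation:
Using Fs = c / (gamma*H*sin(beta)*cos(beta)) + tan(phi)/tan(beta)
Cohesion contribution = 18.5 / (19.0*4.1*sin(44)*cos(44))
Cohesion contribution = 0.475257
Friction contribution = tan(18)/tan(44) = 0.336464
Fs = 0.475257 + 0.336464
Fs = 0.812


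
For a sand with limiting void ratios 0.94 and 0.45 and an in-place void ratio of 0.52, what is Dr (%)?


Using Dr = (e_max - e) / (e_max - e_min) * 100
e_max - e = 0.94 - 0.52 = 0.42
e_max - e_min = 0.94 - 0.45 = 0.49
Dr = 0.42 / 0.49 * 100
Dr = 85.71 %


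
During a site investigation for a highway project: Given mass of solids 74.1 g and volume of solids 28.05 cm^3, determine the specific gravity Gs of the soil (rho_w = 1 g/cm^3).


Result: 2.642

Derivation:
Using Gs = m_s / (V_s * rho_w)
Since rho_w = 1 g/cm^3:
Gs = 74.1 / 28.05
Gs = 2.642


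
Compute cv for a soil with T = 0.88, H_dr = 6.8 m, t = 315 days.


Using cv = T * H_dr^2 / t
H_dr^2 = 6.8^2 = 46.24
cv = 0.88 * 46.24 / 315
cv = 0.12918 m^2/day


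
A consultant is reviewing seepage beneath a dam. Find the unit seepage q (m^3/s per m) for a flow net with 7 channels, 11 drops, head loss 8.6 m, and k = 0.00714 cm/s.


Result: 0.0003908 m^3/s per m

Derivation:
Convert k to m/s for unit consistency with H:
k = 0.00714 cm/s = 0.00714 / 100 m/s = 7.14e-05 m/s
Using q = k * H * Nf / Nd
Nf / Nd = 7 / 11 = 0.6364
q = 7.14e-05 * 8.6 * 0.6364
q = 0.0003908 m^3/s per m


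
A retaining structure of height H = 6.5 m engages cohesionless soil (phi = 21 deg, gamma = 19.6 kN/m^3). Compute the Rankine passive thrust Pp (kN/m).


Compute passive earth pressure coefficient:
Kp = tan^2(45 + phi/2) = tan^2(55.5) = 2.117051
Compute passive force:
Pp = 0.5 * Kp * gamma * H^2
Pp = 0.5 * 2.117051 * 19.6 * 6.5^2
Pp = 876.57 kN/m


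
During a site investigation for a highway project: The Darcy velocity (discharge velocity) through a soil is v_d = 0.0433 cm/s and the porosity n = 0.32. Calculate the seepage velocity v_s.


Using v_s = v_d / n
v_s = 0.0433 / 0.32
v_s = 0.13531 cm/s


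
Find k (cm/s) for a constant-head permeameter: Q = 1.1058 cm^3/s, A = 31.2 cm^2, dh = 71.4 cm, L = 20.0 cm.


Compute hydraulic gradient:
i = dh / L = 71.4 / 20.0 = 3.57
Then apply Darcy's law:
k = Q / (A * i)
k = 1.1058 / (31.2 * 3.57)
k = 1.1058 / 111.384
k = 0.009928 cm/s


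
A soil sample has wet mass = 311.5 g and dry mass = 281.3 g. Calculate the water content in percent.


Using w = (m_wet - m_dry) / m_dry * 100
m_wet - m_dry = 311.5 - 281.3 = 30.2 g
w = 30.2 / 281.3 * 100
w = 10.74 %


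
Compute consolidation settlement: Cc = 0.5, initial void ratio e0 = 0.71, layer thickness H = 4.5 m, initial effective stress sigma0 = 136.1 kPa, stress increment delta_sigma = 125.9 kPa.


Using Sc = Cc * H / (1 + e0) * log10((sigma0 + delta_sigma) / sigma0)
Stress ratio = (136.1 + 125.9) / 136.1 = 1.92506
log10(1.92506) = 0.284443
Cc * H / (1 + e0) = 0.5 * 4.5 / (1 + 0.71) = 1.31579
Sc = 1.31579 * 0.284443
Sc = 0.3743 m


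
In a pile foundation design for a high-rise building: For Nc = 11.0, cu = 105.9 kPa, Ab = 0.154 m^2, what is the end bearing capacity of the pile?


Using Qb = Nc * cu * Ab
Qb = 11.0 * 105.9 * 0.154
Qb = 179.39 kN


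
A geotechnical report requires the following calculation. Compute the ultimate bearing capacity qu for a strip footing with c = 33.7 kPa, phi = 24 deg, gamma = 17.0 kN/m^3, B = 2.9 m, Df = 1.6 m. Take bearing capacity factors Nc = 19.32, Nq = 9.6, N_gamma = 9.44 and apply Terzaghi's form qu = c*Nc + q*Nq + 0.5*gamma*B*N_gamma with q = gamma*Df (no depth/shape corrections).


Compute qu = c*Nc + gamma*Df*Nq + 0.5*gamma*B*N_gamma
Term 1: 33.7 * 19.32 = 651.084
Term 2: 17.0 * 1.6 * 9.6 = 261.12
Term 3: 0.5 * 17.0 * 2.9 * 9.44 = 232.696
qu = 651.084 + 261.12 + 232.696
qu = 1144.9 kPa


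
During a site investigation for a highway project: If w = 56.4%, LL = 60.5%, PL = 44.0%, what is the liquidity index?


Result: 0.752

Derivation:
First compute the plasticity index:
PI = LL - PL = 60.5 - 44.0 = 16.5
Then compute the liquidity index:
LI = (w - PL) / PI
LI = (56.4 - 44.0) / 16.5
LI = 0.752


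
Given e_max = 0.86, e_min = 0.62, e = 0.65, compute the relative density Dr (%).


Using Dr = (e_max - e) / (e_max - e_min) * 100
e_max - e = 0.86 - 0.65 = 0.21
e_max - e_min = 0.86 - 0.62 = 0.24
Dr = 0.21 / 0.24 * 100
Dr = 87.5 %


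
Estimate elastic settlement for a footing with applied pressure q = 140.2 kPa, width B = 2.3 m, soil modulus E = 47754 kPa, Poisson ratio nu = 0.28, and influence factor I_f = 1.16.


Using Se = q * B * (1 - nu^2) * I_f / E
1 - nu^2 = 1 - 0.28^2 = 0.9216
Se = 140.2 * 2.3 * 0.9216 * 1.16 / 47754
Se = 0.007219 m
Convert to mm: Se = 0.007219 * 1000 = 7.219 mm


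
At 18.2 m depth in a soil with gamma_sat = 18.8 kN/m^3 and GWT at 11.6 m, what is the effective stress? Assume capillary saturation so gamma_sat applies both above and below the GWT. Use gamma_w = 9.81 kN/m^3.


Total stress = gamma_sat * depth
sigma = 18.8 * 18.2 = 342.16 kPa
Pore water pressure u = gamma_w * (depth - d_wt)
u = 9.81 * (18.2 - 11.6) = 64.746 kPa
Effective stress = sigma - u
sigma' = 342.16 - 64.746 = 277.41 kPa


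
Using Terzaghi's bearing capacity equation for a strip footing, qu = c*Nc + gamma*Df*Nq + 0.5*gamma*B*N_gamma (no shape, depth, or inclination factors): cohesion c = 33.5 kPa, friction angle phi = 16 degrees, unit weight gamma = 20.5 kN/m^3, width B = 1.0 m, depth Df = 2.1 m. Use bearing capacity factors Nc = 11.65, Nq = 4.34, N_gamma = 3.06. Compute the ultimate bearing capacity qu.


Result: 608.48 kPa

Derivation:
Compute qu = c*Nc + gamma*Df*Nq + 0.5*gamma*B*N_gamma
Term 1: 33.5 * 11.65 = 390.275
Term 2: 20.5 * 2.1 * 4.34 = 186.837
Term 3: 0.5 * 20.5 * 1.0 * 3.06 = 31.365
qu = 390.275 + 186.837 + 31.365
qu = 608.48 kPa


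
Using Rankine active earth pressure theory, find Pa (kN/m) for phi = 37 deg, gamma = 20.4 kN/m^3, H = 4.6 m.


Compute active earth pressure coefficient:
Ka = tan^2(45 - phi/2) = tan^2(26.5) = 0.248584
Compute active force:
Pa = 0.5 * Ka * gamma * H^2
Pa = 0.5 * 0.248584 * 20.4 * 4.6^2
Pa = 53.65 kN/m


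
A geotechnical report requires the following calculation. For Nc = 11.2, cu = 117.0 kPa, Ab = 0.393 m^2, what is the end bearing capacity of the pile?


Using Qb = Nc * cu * Ab
Qb = 11.2 * 117.0 * 0.393
Qb = 514.99 kN


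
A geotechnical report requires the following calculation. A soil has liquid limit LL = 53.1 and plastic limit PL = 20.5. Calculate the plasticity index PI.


Using PI = LL - PL
PI = 53.1 - 20.5
PI = 32.6


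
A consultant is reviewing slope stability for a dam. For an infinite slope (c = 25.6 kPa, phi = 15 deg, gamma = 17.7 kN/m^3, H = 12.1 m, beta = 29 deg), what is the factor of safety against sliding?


Using Fs = c / (gamma*H*sin(beta)*cos(beta)) + tan(phi)/tan(beta)
Cohesion contribution = 25.6 / (17.7*12.1*sin(29)*cos(29))
Cohesion contribution = 0.281897
Friction contribution = tan(15)/tan(29) = 0.483393
Fs = 0.281897 + 0.483393
Fs = 0.765


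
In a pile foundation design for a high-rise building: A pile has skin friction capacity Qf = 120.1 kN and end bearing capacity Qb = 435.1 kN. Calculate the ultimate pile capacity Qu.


Using Qu = Qf + Qb
Qu = 120.1 + 435.1
Qu = 555.2 kN


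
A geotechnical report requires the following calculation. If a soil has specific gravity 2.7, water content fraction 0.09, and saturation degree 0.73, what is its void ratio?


Result: 0.3329

Derivation:
Using the relation e = Gs * w / S
e = 2.7 * 0.09 / 0.73
e = 0.3329


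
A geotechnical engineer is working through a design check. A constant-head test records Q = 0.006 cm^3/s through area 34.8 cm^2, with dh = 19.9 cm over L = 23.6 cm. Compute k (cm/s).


Result: 0.000204 cm/s

Derivation:
Compute hydraulic gradient:
i = dh / L = 19.9 / 23.6 = 0.84322
Then apply Darcy's law:
k = Q / (A * i)
k = 0.006 / (34.8 * 0.84322)
k = 0.006 / 29.3441
k = 0.000204 cm/s


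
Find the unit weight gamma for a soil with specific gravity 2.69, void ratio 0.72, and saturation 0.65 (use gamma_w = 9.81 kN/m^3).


Result: 18.012 kN/m^3

Derivation:
Using gamma = gamma_w * (Gs + S*e) / (1 + e)
Numerator: Gs + S*e = 2.69 + 0.65*0.72 = 3.158
Denominator: 1 + e = 1 + 0.72 = 1.72
gamma = 9.81 * 3.158 / 1.72
gamma = 18.012 kN/m^3


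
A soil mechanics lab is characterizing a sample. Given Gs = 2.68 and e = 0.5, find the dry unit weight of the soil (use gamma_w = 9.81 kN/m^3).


Using gamma_d = Gs * gamma_w / (1 + e)
gamma_d = 2.68 * 9.81 / (1 + 0.5)
gamma_d = 2.68 * 9.81 / 1.5
gamma_d = 17.527 kN/m^3


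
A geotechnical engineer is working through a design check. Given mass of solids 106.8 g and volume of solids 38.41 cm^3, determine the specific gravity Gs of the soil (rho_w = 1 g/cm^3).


Result: 2.781

Derivation:
Using Gs = m_s / (V_s * rho_w)
Since rho_w = 1 g/cm^3:
Gs = 106.8 / 38.41
Gs = 2.781


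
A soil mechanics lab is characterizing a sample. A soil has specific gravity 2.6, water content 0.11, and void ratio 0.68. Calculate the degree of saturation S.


Result: 0.4206

Derivation:
Using S = Gs * w / e
S = 2.6 * 0.11 / 0.68
S = 0.4206


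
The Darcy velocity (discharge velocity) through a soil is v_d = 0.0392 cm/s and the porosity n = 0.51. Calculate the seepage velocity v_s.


Result: 0.07686 cm/s

Derivation:
Using v_s = v_d / n
v_s = 0.0392 / 0.51
v_s = 0.07686 cm/s


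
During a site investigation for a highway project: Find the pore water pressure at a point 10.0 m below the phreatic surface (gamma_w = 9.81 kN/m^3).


Using u = gamma_w * h_w
u = 9.81 * 10.0
u = 98.1 kPa


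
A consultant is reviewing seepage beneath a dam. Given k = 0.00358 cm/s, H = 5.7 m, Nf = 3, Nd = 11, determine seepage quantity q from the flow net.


Convert k to m/s for unit consistency with H:
k = 0.00358 cm/s = 0.00358 / 100 m/s = 3.58e-05 m/s
Using q = k * H * Nf / Nd
Nf / Nd = 3 / 11 = 0.2727
q = 3.58e-05 * 5.7 * 0.2727
q = 5.565e-05 m^3/s per m


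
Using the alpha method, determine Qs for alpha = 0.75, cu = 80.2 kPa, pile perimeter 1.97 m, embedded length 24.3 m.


Using Qs = alpha * cu * perimeter * L
Qs = 0.75 * 80.2 * 1.97 * 24.3
Qs = 2879.44 kN


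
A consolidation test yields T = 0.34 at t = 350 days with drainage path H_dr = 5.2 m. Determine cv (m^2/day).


Using cv = T * H_dr^2 / t
H_dr^2 = 5.2^2 = 27.04
cv = 0.34 * 27.04 / 350
cv = 0.02627 m^2/day


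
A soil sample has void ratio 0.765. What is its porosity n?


Using the relation n = e / (1 + e)
n = 0.765 / (1 + 0.765)
n = 0.765 / 1.765
n = 0.4334


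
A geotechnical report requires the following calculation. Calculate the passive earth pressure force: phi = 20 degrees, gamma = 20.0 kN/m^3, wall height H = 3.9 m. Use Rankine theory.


Compute passive earth pressure coefficient:
Kp = tan^2(45 + phi/2) = tan^2(55.0) = 2.039607
Compute passive force:
Pp = 0.5 * Kp * gamma * H^2
Pp = 0.5 * 2.039607 * 20.0 * 3.9^2
Pp = 310.22 kN/m


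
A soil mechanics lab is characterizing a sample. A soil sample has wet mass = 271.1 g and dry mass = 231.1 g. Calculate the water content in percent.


Using w = (m_wet - m_dry) / m_dry * 100
m_wet - m_dry = 271.1 - 231.1 = 40.0 g
w = 40.0 / 231.1 * 100
w = 17.31 %


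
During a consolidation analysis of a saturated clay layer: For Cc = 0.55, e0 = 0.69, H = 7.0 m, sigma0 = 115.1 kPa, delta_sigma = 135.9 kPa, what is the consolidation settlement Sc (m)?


Using Sc = Cc * H / (1 + e0) * log10((sigma0 + delta_sigma) / sigma0)
Stress ratio = (115.1 + 135.9) / 115.1 = 2.18071
log10(2.18071) = 0.338598
Cc * H / (1 + e0) = 0.55 * 7.0 / (1 + 0.69) = 2.27811
Sc = 2.27811 * 0.338598
Sc = 0.7714 m


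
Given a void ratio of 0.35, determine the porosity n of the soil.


Using the relation n = e / (1 + e)
n = 0.35 / (1 + 0.35)
n = 0.35 / 1.35
n = 0.2593


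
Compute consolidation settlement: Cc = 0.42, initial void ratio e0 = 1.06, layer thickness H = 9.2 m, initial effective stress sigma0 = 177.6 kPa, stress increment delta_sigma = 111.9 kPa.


Result: 0.398 m

Derivation:
Using Sc = Cc * H / (1 + e0) * log10((sigma0 + delta_sigma) / sigma0)
Stress ratio = (177.6 + 111.9) / 177.6 = 1.63007
log10(1.63007) = 0.212206
Cc * H / (1 + e0) = 0.42 * 9.2 / (1 + 1.06) = 1.87573
Sc = 1.87573 * 0.212206
Sc = 0.398 m


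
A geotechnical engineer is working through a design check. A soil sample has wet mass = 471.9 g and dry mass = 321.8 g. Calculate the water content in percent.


Result: 46.64 %

Derivation:
Using w = (m_wet - m_dry) / m_dry * 100
m_wet - m_dry = 471.9 - 321.8 = 150.1 g
w = 150.1 / 321.8 * 100
w = 46.64 %


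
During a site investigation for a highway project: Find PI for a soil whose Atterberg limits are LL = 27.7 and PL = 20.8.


Result: 6.9

Derivation:
Using PI = LL - PL
PI = 27.7 - 20.8
PI = 6.9


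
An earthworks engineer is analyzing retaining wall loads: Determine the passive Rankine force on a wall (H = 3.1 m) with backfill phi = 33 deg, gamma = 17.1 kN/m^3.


Compute passive earth pressure coefficient:
Kp = tan^2(45 + phi/2) = tan^2(61.5) = 3.39212
Compute passive force:
Pp = 0.5 * Kp * gamma * H^2
Pp = 0.5 * 3.39212 * 17.1 * 3.1^2
Pp = 278.72 kN/m


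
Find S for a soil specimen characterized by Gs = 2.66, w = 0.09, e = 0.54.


Result: 0.4433

Derivation:
Using S = Gs * w / e
S = 2.66 * 0.09 / 0.54
S = 0.4433


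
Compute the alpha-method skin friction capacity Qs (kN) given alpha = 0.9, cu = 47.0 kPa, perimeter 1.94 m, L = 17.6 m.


Using Qs = alpha * cu * perimeter * L
Qs = 0.9 * 47.0 * 1.94 * 17.6
Qs = 1444.29 kN


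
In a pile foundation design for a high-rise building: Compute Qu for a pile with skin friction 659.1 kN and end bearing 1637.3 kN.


Using Qu = Qf + Qb
Qu = 659.1 + 1637.3
Qu = 2296.4 kN


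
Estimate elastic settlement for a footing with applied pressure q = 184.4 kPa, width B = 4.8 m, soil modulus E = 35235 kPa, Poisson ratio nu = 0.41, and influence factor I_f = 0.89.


Using Se = q * B * (1 - nu^2) * I_f / E
1 - nu^2 = 1 - 0.41^2 = 0.8319
Se = 184.4 * 4.8 * 0.8319 * 0.89 / 35235
Se = 0.018599 m
Convert to mm: Se = 0.018599 * 1000 = 18.599 mm


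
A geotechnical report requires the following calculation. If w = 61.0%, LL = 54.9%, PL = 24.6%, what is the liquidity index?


Result: 1.201

Derivation:
First compute the plasticity index:
PI = LL - PL = 54.9 - 24.6 = 30.3
Then compute the liquidity index:
LI = (w - PL) / PI
LI = (61.0 - 24.6) / 30.3
LI = 1.201


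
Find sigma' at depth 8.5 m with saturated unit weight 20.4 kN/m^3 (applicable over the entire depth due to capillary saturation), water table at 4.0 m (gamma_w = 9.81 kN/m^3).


Result: 129.26 kPa

Derivation:
Total stress = gamma_sat * depth
sigma = 20.4 * 8.5 = 173.4 kPa
Pore water pressure u = gamma_w * (depth - d_wt)
u = 9.81 * (8.5 - 4.0) = 44.145 kPa
Effective stress = sigma - u
sigma' = 173.4 - 44.145 = 129.26 kPa


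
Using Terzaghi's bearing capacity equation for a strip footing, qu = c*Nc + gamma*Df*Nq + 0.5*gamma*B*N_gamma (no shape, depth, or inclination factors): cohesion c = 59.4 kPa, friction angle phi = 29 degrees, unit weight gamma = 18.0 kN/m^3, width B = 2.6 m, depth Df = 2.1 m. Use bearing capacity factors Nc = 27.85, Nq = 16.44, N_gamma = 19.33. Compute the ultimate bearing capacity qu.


Compute qu = c*Nc + gamma*Df*Nq + 0.5*gamma*B*N_gamma
Term 1: 59.4 * 27.85 = 1654.29
Term 2: 18.0 * 2.1 * 16.44 = 621.432
Term 3: 0.5 * 18.0 * 2.6 * 19.33 = 452.322
qu = 1654.29 + 621.432 + 452.322
qu = 2728.04 kPa


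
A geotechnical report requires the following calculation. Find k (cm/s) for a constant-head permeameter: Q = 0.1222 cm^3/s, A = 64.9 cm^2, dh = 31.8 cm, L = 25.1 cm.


Result: 0.001486 cm/s

Derivation:
Compute hydraulic gradient:
i = dh / L = 31.8 / 25.1 = 1.26693
Then apply Darcy's law:
k = Q / (A * i)
k = 0.1222 / (64.9 * 1.26693)
k = 0.1222 / 82.2239
k = 0.001486 cm/s


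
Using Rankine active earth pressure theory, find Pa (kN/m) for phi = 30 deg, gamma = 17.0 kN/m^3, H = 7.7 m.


Result: 167.99 kN/m

Derivation:
Compute active earth pressure coefficient:
Ka = tan^2(45 - phi/2) = tan^2(30.0) = 0.333333
Compute active force:
Pa = 0.5 * Ka * gamma * H^2
Pa = 0.5 * 0.333333 * 17.0 * 7.7^2
Pa = 167.99 kN/m


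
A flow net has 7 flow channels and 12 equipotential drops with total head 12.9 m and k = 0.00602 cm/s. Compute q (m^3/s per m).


Result: 0.000453 m^3/s per m

Derivation:
Convert k to m/s for unit consistency with H:
k = 0.00602 cm/s = 0.00602 / 100 m/s = 6.02e-05 m/s
Using q = k * H * Nf / Nd
Nf / Nd = 7 / 12 = 0.5833
q = 6.02e-05 * 12.9 * 0.5833
q = 0.000453 m^3/s per m


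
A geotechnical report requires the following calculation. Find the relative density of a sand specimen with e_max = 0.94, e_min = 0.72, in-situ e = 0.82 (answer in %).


Result: 54.55 %

Derivation:
Using Dr = (e_max - e) / (e_max - e_min) * 100
e_max - e = 0.94 - 0.82 = 0.12
e_max - e_min = 0.94 - 0.72 = 0.22
Dr = 0.12 / 0.22 * 100
Dr = 54.55 %


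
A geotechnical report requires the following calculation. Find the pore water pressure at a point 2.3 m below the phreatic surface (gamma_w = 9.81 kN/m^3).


Using u = gamma_w * h_w
u = 9.81 * 2.3
u = 22.56 kPa


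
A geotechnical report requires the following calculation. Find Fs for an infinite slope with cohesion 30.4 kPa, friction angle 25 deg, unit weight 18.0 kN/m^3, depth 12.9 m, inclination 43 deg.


Using Fs = c / (gamma*H*sin(beta)*cos(beta)) + tan(phi)/tan(beta)
Cohesion contribution = 30.4 / (18.0*12.9*sin(43)*cos(43))
Cohesion contribution = 0.262483
Friction contribution = tan(25)/tan(43) = 0.500054
Fs = 0.262483 + 0.500054
Fs = 0.763


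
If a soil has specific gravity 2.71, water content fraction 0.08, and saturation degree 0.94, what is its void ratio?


Using the relation e = Gs * w / S
e = 2.71 * 0.08 / 0.94
e = 0.2306


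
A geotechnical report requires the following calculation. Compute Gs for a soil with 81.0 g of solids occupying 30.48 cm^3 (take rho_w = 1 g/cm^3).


Using Gs = m_s / (V_s * rho_w)
Since rho_w = 1 g/cm^3:
Gs = 81.0 / 30.48
Gs = 2.657


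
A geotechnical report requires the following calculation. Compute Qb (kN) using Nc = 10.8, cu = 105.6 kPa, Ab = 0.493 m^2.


Using Qb = Nc * cu * Ab
Qb = 10.8 * 105.6 * 0.493
Qb = 562.26 kN


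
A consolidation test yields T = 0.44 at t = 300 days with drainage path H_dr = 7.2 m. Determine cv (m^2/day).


Result: 0.07603 m^2/day

Derivation:
Using cv = T * H_dr^2 / t
H_dr^2 = 7.2^2 = 51.84
cv = 0.44 * 51.84 / 300
cv = 0.07603 m^2/day


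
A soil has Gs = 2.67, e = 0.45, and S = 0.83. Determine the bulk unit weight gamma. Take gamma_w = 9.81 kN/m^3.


Using gamma = gamma_w * (Gs + S*e) / (1 + e)
Numerator: Gs + S*e = 2.67 + 0.83*0.45 = 3.0435
Denominator: 1 + e = 1 + 0.45 = 1.45
gamma = 9.81 * 3.0435 / 1.45
gamma = 20.591 kN/m^3


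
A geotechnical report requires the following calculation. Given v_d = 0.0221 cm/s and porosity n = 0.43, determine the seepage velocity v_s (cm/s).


Using v_s = v_d / n
v_s = 0.0221 / 0.43
v_s = 0.0514 cm/s


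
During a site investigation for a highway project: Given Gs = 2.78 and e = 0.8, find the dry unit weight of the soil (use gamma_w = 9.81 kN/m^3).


Result: 15.151 kN/m^3

Derivation:
Using gamma_d = Gs * gamma_w / (1 + e)
gamma_d = 2.78 * 9.81 / (1 + 0.8)
gamma_d = 2.78 * 9.81 / 1.8
gamma_d = 15.151 kN/m^3


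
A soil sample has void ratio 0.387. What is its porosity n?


Using the relation n = e / (1 + e)
n = 0.387 / (1 + 0.387)
n = 0.387 / 1.387
n = 0.279


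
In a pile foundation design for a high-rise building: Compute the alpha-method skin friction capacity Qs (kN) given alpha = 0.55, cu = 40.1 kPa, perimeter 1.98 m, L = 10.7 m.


Using Qs = alpha * cu * perimeter * L
Qs = 0.55 * 40.1 * 1.98 * 10.7
Qs = 467.26 kN


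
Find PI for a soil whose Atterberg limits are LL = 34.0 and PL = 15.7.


Using PI = LL - PL
PI = 34.0 - 15.7
PI = 18.3


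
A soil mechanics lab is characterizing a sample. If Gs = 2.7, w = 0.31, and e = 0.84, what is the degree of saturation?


Result: 0.9964

Derivation:
Using S = Gs * w / e
S = 2.7 * 0.31 / 0.84
S = 0.9964


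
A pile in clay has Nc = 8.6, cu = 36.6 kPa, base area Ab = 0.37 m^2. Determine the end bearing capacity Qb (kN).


Using Qb = Nc * cu * Ab
Qb = 8.6 * 36.6 * 0.37
Qb = 116.46 kN


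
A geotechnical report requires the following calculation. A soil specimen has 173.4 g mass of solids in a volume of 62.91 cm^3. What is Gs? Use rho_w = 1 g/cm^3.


Using Gs = m_s / (V_s * rho_w)
Since rho_w = 1 g/cm^3:
Gs = 173.4 / 62.91
Gs = 2.756


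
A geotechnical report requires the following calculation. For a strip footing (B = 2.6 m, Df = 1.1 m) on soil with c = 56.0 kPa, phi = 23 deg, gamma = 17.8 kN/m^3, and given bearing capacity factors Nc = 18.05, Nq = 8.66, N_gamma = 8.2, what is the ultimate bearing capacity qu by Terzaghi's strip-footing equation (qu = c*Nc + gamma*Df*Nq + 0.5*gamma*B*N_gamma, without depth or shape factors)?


Result: 1370.11 kPa

Derivation:
Compute qu = c*Nc + gamma*Df*Nq + 0.5*gamma*B*N_gamma
Term 1: 56.0 * 18.05 = 1010.8
Term 2: 17.8 * 1.1 * 8.66 = 169.5628
Term 3: 0.5 * 17.8 * 2.6 * 8.2 = 189.748
qu = 1010.8 + 169.5628 + 189.748
qu = 1370.11 kPa


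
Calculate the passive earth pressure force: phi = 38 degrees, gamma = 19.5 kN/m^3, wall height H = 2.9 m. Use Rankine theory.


Compute passive earth pressure coefficient:
Kp = tan^2(45 + phi/2) = tan^2(64.0) = 4.203746
Compute passive force:
Pp = 0.5 * Kp * gamma * H^2
Pp = 0.5 * 4.203746 * 19.5 * 2.9^2
Pp = 344.7 kN/m


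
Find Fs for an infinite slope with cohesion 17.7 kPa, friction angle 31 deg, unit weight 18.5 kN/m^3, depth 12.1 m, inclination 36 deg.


Result: 0.993

Derivation:
Using Fs = c / (gamma*H*sin(beta)*cos(beta)) + tan(phi)/tan(beta)
Cohesion contribution = 17.7 / (18.5*12.1*sin(36)*cos(36))
Cohesion contribution = 0.16628
Friction contribution = tan(31)/tan(36) = 0.827014
Fs = 0.16628 + 0.827014
Fs = 0.993


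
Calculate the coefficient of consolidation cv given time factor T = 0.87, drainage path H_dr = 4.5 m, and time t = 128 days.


Using cv = T * H_dr^2 / t
H_dr^2 = 4.5^2 = 20.25
cv = 0.87 * 20.25 / 128
cv = 0.13764 m^2/day


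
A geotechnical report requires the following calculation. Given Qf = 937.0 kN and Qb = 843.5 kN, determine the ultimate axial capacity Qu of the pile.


Result: 1780.5 kN

Derivation:
Using Qu = Qf + Qb
Qu = 937.0 + 843.5
Qu = 1780.5 kN


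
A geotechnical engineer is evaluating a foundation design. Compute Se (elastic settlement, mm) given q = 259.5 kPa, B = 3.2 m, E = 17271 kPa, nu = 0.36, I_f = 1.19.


Result: 49.801 mm

Derivation:
Using Se = q * B * (1 - nu^2) * I_f / E
1 - nu^2 = 1 - 0.36^2 = 0.8704
Se = 259.5 * 3.2 * 0.8704 * 1.19 / 17271
Se = 0.049801 m
Convert to mm: Se = 0.049801 * 1000 = 49.801 mm


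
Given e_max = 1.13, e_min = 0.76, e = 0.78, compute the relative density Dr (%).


Using Dr = (e_max - e) / (e_max - e_min) * 100
e_max - e = 1.13 - 0.78 = 0.35
e_max - e_min = 1.13 - 0.76 = 0.37
Dr = 0.35 / 0.37 * 100
Dr = 94.59 %


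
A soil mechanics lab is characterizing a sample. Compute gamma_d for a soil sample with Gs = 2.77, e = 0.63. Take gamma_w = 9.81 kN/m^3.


Using gamma_d = Gs * gamma_w / (1 + e)
gamma_d = 2.77 * 9.81 / (1 + 0.63)
gamma_d = 2.77 * 9.81 / 1.63
gamma_d = 16.671 kN/m^3


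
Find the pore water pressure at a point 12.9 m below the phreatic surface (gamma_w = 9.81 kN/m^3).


Result: 126.55 kPa

Derivation:
Using u = gamma_w * h_w
u = 9.81 * 12.9
u = 126.55 kPa


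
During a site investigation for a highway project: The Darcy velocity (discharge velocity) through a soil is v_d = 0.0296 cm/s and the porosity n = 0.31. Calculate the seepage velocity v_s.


Result: 0.09548 cm/s

Derivation:
Using v_s = v_d / n
v_s = 0.0296 / 0.31
v_s = 0.09548 cm/s


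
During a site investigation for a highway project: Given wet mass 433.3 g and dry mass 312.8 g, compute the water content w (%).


Using w = (m_wet - m_dry) / m_dry * 100
m_wet - m_dry = 433.3 - 312.8 = 120.5 g
w = 120.5 / 312.8 * 100
w = 38.52 %


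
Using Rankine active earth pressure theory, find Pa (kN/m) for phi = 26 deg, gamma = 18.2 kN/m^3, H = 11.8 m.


Result: 494.75 kN/m

Derivation:
Compute active earth pressure coefficient:
Ka = tan^2(45 - phi/2) = tan^2(32.0) = 0.390462
Compute active force:
Pa = 0.5 * Ka * gamma * H^2
Pa = 0.5 * 0.390462 * 18.2 * 11.8^2
Pa = 494.75 kN/m


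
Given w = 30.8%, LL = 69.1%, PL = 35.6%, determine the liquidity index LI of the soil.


First compute the plasticity index:
PI = LL - PL = 69.1 - 35.6 = 33.5
Then compute the liquidity index:
LI = (w - PL) / PI
LI = (30.8 - 35.6) / 33.5
LI = -0.143


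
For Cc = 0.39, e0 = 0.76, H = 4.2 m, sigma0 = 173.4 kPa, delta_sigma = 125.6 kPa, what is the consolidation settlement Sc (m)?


Using Sc = Cc * H / (1 + e0) * log10((sigma0 + delta_sigma) / sigma0)
Stress ratio = (173.4 + 125.6) / 173.4 = 1.72434
log10(1.72434) = 0.236622
Cc * H / (1 + e0) = 0.39 * 4.2 / (1 + 0.76) = 0.930682
Sc = 0.930682 * 0.236622
Sc = 0.2202 m


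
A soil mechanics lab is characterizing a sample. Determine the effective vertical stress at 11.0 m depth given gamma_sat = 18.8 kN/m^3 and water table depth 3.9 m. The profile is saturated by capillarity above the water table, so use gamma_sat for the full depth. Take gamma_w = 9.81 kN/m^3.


Total stress = gamma_sat * depth
sigma = 18.8 * 11.0 = 206.8 kPa
Pore water pressure u = gamma_w * (depth - d_wt)
u = 9.81 * (11.0 - 3.9) = 69.651 kPa
Effective stress = sigma - u
sigma' = 206.8 - 69.651 = 137.15 kPa


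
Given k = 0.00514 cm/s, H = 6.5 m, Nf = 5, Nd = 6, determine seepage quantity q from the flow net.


Convert k to m/s for unit consistency with H:
k = 0.00514 cm/s = 0.00514 / 100 m/s = 5.14e-05 m/s
Using q = k * H * Nf / Nd
Nf / Nd = 5 / 6 = 0.8333
q = 5.14e-05 * 6.5 * 0.8333
q = 0.0002784 m^3/s per m


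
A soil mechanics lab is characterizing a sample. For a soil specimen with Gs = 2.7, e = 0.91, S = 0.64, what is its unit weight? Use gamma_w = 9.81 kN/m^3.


Result: 16.859 kN/m^3

Derivation:
Using gamma = gamma_w * (Gs + S*e) / (1 + e)
Numerator: Gs + S*e = 2.7 + 0.64*0.91 = 3.2824
Denominator: 1 + e = 1 + 0.91 = 1.91
gamma = 9.81 * 3.2824 / 1.91
gamma = 16.859 kN/m^3


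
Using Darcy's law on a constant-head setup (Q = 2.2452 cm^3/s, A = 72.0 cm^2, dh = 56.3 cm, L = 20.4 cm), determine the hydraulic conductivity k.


Result: 0.011299 cm/s

Derivation:
Compute hydraulic gradient:
i = dh / L = 56.3 / 20.4 = 2.7598
Then apply Darcy's law:
k = Q / (A * i)
k = 2.2452 / (72.0 * 2.7598)
k = 2.2452 / 198.706
k = 0.011299 cm/s


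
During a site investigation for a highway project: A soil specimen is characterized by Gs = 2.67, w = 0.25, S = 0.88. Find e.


Using the relation e = Gs * w / S
e = 2.67 * 0.25 / 0.88
e = 0.7585


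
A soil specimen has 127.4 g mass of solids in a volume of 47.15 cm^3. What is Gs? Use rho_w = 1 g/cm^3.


Result: 2.702

Derivation:
Using Gs = m_s / (V_s * rho_w)
Since rho_w = 1 g/cm^3:
Gs = 127.4 / 47.15
Gs = 2.702


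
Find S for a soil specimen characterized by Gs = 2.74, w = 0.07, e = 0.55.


Using S = Gs * w / e
S = 2.74 * 0.07 / 0.55
S = 0.3487


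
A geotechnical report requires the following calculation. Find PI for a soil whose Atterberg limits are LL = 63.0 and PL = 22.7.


Using PI = LL - PL
PI = 63.0 - 22.7
PI = 40.3


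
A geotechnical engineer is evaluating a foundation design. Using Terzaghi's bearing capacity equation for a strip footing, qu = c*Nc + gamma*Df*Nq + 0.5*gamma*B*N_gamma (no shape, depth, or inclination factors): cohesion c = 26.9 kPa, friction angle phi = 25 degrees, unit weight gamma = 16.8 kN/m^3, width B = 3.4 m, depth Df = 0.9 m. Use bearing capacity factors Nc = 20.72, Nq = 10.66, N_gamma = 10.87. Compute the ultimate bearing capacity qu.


Compute qu = c*Nc + gamma*Df*Nq + 0.5*gamma*B*N_gamma
Term 1: 26.9 * 20.72 = 557.368
Term 2: 16.8 * 0.9 * 10.66 = 161.1792
Term 3: 0.5 * 16.8 * 3.4 * 10.87 = 310.4472
qu = 557.368 + 161.1792 + 310.4472
qu = 1028.99 kPa


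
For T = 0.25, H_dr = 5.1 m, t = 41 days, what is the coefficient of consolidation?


Result: 0.1586 m^2/day

Derivation:
Using cv = T * H_dr^2 / t
H_dr^2 = 5.1^2 = 26.01
cv = 0.25 * 26.01 / 41
cv = 0.1586 m^2/day


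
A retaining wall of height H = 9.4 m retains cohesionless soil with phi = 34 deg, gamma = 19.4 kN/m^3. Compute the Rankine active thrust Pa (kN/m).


Result: 242.31 kN/m

Derivation:
Compute active earth pressure coefficient:
Ka = tan^2(45 - phi/2) = tan^2(28.0) = 0.282715
Compute active force:
Pa = 0.5 * Ka * gamma * H^2
Pa = 0.5 * 0.282715 * 19.4 * 9.4^2
Pa = 242.31 kN/m


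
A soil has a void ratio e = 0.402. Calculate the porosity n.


Result: 0.2867

Derivation:
Using the relation n = e / (1 + e)
n = 0.402 / (1 + 0.402)
n = 0.402 / 1.402
n = 0.2867


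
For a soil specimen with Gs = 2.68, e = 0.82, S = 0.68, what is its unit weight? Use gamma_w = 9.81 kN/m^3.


Using gamma = gamma_w * (Gs + S*e) / (1 + e)
Numerator: Gs + S*e = 2.68 + 0.68*0.82 = 3.2376
Denominator: 1 + e = 1 + 0.82 = 1.82
gamma = 9.81 * 3.2376 / 1.82
gamma = 17.451 kN/m^3


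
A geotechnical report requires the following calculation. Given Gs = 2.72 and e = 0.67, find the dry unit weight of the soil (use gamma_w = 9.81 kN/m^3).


Using gamma_d = Gs * gamma_w / (1 + e)
gamma_d = 2.72 * 9.81 / (1 + 0.67)
gamma_d = 2.72 * 9.81 / 1.67
gamma_d = 15.978 kN/m^3


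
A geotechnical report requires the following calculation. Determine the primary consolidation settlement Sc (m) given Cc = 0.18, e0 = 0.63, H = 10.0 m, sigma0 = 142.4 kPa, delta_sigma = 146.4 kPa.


Using Sc = Cc * H / (1 + e0) * log10((sigma0 + delta_sigma) / sigma0)
Stress ratio = (142.4 + 146.4) / 142.4 = 2.02809
log10(2.02809) = 0.307087
Cc * H / (1 + e0) = 0.18 * 10.0 / (1 + 0.63) = 1.10429
Sc = 1.10429 * 0.307087
Sc = 0.3391 m


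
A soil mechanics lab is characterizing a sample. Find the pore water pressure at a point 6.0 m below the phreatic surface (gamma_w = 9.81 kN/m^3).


Using u = gamma_w * h_w
u = 9.81 * 6.0
u = 58.86 kPa
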